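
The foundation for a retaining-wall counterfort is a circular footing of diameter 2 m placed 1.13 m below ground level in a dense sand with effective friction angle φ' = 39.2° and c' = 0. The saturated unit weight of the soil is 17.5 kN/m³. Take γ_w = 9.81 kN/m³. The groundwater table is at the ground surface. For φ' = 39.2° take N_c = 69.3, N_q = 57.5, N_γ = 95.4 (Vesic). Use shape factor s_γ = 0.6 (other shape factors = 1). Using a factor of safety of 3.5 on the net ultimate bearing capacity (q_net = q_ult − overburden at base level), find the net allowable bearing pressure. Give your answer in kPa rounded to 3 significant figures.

q_all(net) ≈ 266 kPa

Water table at ground surface, so effective unit weight γ' = 17.5 − 9.81 = 7.69 kN/m³ is used throughout; overburden q = 7.69 × 1.13 = 8.6897 kPa; the same γ' applies in the ½γBN_γ term.
Surcharge term q·N_q = 8.6897 × 57.5 = 499.66 kPa; self-weight term 0.5·γ·B·N_γ·s_γ = 0.5 × 7.69 × 2 × 95.4 × 0.6 = 440.18 kPa.
q_ult = 499.66 + 440.18 = 939.83 kPa.
q_net = 939.83 − 8.6897 = 931.14 kPa.
q_all(net) = 931.14 / 3.5 = 266.04 kPa.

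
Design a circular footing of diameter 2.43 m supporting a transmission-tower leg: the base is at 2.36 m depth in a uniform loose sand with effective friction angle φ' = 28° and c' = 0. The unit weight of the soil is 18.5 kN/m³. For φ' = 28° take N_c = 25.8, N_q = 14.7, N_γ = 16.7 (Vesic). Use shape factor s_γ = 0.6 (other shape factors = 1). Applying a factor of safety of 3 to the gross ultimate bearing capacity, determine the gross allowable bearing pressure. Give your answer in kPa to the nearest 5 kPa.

Effective surcharge at the founding depth q = γ·D_f = 18.5 × 2.36 = 43.66 kPa.
q_ult = q·N_q + 0.5·γ·B·N_γ·s_γ
     = 43.66 × 14.7 + 0.5 × 18.5 × 2.43 × 16.7 × 0.6
     = 641.8 + 225.22 = 867.03 kPa.
q_all = q_ult / FS = 867.03 / 3 = 289.01 kPa.

q_all ≈ 290 kPa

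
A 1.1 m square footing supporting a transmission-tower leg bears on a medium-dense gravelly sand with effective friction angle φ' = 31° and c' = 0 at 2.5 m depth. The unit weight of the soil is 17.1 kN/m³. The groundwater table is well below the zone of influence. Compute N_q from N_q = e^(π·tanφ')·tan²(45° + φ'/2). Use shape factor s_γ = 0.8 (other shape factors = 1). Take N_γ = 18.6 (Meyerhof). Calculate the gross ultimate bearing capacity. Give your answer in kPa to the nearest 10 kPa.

tan31° = 0.6009, so N_q = e^(π×0.6009)·tan²(60.5°) = 6.604 × 3.124 = 20.63.
q = γ·D_f = 17.1 × 2.5 = 42.75 kPa.
q·N_q = 42.75 × 20.631 = 881.97 kPa
0.5·γ·B·N_γ·s_γ = 0.5 × 17.1 × 1.1 × 18.6 × 0.8 = 139.95 kPa
q_ult = 881.97 + 139.95 = 1021.9 kPa.

q_ult ≈ 1020 kPa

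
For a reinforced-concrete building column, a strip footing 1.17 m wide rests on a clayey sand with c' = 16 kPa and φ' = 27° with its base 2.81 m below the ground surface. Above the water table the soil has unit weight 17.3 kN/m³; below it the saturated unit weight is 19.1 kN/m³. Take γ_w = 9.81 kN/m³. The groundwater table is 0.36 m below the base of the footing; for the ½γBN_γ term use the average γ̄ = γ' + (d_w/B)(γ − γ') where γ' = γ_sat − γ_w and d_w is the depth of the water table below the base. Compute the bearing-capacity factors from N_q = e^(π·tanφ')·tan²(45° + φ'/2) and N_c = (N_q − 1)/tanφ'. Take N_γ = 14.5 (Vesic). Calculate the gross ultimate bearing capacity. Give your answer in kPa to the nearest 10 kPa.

q_ult ≈ 1120 kPa

tan27° = 0.5095, so N_q = e^(π×0.5095)·tan²(58.5°) = 4.957 × 2.663 = 13.2.
N_c = (13.2 − 1)/tan27° = 23.94.
q = γ·D_f = 17.3 × 2.81 = 48.613 kPa.
γ' = 9.29 kN/m³; averaging over the depth B below the base, γ̄ = γ' + (d_w/B)(γ − γ') = 11.755 kN/m³.
c·N_c = 16 × 23.942 = 383.07 kPa
q·N_q = 48.613 × 13.199 = 641.65 kPa
0.5·γ·B·N_γ = 0.5 × 11.755 × 1.17 × 14.5 = 99.709 kPa
q_ult = 383.07 + 641.65 + 99.709 = 1124.4 kPa.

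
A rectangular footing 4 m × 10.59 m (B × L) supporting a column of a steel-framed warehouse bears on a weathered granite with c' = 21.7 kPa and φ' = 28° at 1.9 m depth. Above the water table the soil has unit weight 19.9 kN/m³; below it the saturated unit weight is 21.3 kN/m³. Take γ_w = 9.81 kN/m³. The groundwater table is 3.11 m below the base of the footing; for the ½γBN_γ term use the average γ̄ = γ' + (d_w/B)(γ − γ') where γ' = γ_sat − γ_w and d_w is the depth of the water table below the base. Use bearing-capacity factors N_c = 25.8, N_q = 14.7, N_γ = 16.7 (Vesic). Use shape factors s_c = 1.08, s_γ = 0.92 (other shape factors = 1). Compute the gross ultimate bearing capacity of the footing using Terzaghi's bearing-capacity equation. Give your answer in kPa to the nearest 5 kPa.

q = γ·D_f = 19.9 × 1.9 = 37.81 kPa.
γ' = 11.49 kN/m³; averaging over the depth B below the base, γ̄ = γ' + (d_w/B)(γ − γ') = 18.029 kN/m³.
c·N_c·s_c = 21.7 × 25.8 × 1.08 = 604.65 kPa
q·N_q = 37.81 × 14.7 = 555.81 kPa
0.5·γ·B·N_γ·s_γ = 0.5 × 18.029 × 4 × 16.7 × 0.92 = 553.99 kPa
q_ult = 604.65 + 555.81 + 553.99 = 1714.4 kPa.

q_ult ≈ 1715 kPa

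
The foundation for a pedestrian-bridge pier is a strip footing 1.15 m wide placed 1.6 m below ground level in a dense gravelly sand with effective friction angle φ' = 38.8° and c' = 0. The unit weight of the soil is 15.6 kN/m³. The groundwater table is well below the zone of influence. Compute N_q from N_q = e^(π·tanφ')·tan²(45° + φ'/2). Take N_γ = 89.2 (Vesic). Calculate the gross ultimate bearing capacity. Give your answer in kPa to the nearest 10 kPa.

tan38.8° = 0.804, so N_q = e^(π×0.804)·tan²(64.4°) = 12.502 × 4.356 = 54.46.
Overburden at base level: q = 15.6 × 1.6 = 24.96 kPa.
Surcharge term q·N_q = 24.96 × 54.463 = 1359.4 kPa; self-weight term 0.5·γ·B·N_γ = 0.5 × 15.6 × 1.15 × 89.2 = 800.12 kPa.
q_ult = 1359.4 + 800.12 = 2159.5 kPa.

q_ult ≈ 2160 kPa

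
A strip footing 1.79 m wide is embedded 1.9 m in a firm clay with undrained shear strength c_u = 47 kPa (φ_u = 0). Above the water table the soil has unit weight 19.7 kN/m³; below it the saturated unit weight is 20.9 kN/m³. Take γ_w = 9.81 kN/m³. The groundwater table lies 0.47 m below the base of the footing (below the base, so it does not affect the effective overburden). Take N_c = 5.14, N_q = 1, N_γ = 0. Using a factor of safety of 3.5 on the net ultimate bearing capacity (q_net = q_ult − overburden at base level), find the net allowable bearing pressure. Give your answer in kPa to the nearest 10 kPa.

q_all(net) ≈ 70 kPa

q = γ·D_f = 19.7 × 1.9 = 37.43 kPa.
c·N_c = 47 × 5.14 = 241.58 kPa
q·N_q = 37.43 × 1 = 37.43 kPa
q_ult = 241.58 + 37.43 = 279.01 kPa.
q_net = 279.01 − 37.43 = 241.58 kPa.
q_all(net) = 241.58 / 3.5 = 69.023 kPa.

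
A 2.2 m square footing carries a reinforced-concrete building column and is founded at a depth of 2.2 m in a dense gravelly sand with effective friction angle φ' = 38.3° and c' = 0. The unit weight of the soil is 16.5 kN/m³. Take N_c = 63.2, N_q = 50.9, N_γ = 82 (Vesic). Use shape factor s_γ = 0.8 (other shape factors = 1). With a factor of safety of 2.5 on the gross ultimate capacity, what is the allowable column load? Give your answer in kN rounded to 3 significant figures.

Overburden at base level: q = 16.5 × 2.2 = 36.3 kPa.
Surcharge term q·N_q = 36.3 × 50.9 = 1847.7 kPa; self-weight term 0.5·γ·B·N_γ·s_γ = 0.5 × 16.5 × 2.2 × 82 × 0.8 = 1190.6 kPa.
q_ult = 1847.7 + 1190.6 = 3038.3 kPa.
Gross allowable pressure q_all = 3038.3 / 2.5 = 1215.3 kPa.
Footing area = 4.84 m², so allowable column load = 1215.3 × 4.84 = 5882.2 kN.

P_all ≈ 5880 kN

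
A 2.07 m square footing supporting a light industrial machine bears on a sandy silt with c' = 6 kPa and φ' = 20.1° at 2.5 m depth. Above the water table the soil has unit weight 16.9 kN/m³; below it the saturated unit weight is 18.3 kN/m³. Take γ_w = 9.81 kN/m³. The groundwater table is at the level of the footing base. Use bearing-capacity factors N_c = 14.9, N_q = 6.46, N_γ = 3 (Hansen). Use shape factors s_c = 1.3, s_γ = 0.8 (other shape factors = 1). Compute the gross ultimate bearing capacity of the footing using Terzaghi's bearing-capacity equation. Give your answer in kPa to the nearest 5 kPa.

q = γ·D_f = 16.9 × 2.5 = 42.25 kPa.
For the ½γBN_γ term take γ' = 18.3 − 9.81 = 8.49 kN/m³ (soil below base is submerged).
c·N_c·s_c = 6 × 14.9 × 1.3 = 116.22 kPa
q·N_q = 42.25 × 6.46 = 272.94 kPa
0.5·γ·B·N_γ·s_γ = 0.5 × 8.49 × 2.07 × 3 × 0.8 = 21.089 kPa
q_ult = 116.22 + 272.94 + 21.089 = 410.24 kPa.

q_ult ≈ 410 kPa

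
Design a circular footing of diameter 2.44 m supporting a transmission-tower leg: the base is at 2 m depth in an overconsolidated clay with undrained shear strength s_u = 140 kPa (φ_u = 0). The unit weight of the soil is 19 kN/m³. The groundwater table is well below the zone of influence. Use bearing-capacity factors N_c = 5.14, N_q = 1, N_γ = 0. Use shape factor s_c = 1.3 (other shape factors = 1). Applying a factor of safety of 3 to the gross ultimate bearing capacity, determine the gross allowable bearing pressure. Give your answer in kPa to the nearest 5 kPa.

q_all ≈ 325 kPa

Effective surcharge at the founding depth q = γ·D_f = 19 × 2 = 38 kPa.
q_ult = c·N_c·s_c + q·N_q
     = 140 × 5.14 × 1.3 + 38 × 1
     = 935.48 + 38 = 973.48 kPa.
q_all = q_ult / FS = 973.48 / 3 = 324.49 kPa.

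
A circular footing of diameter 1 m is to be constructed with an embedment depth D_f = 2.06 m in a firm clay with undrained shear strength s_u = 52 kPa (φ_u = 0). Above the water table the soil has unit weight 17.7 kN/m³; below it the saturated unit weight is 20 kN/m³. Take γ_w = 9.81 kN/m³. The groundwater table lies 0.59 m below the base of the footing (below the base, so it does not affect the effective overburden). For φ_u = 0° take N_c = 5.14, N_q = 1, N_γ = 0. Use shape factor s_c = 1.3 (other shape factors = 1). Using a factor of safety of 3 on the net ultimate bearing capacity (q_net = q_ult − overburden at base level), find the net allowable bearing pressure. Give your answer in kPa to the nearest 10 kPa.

q = γ·D_f = 17.7 × 2.06 = 36.462 kPa.
c·N_c·s_c = 52 × 5.14 × 1.3 = 347.46 kPa
q·N_q = 36.462 × 1 = 36.462 kPa
q_ult = 347.46 + 36.462 = 383.93 kPa.
q_net = 383.93 − 36.462 = 347.46 kPa.
q_all(net) = 347.46 / 3 = 115.82 kPa.

q_all(net) ≈ 120 kPa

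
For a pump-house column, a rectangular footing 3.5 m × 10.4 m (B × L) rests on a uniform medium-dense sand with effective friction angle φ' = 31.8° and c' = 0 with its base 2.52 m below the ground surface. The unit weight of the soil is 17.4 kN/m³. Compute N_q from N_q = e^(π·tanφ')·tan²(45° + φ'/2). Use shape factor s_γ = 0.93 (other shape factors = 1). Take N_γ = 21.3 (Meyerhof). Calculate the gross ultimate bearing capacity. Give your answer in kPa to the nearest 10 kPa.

tan31.8° = 0.62, so N_q = e^(π×0.62)·tan²(60.9°) = 7.014 × 3.228 = 22.64.
q = γ·D_f = 17.4 × 2.52 = 43.848 kPa.
q·N_q = 43.848 × 22.64 = 992.71 kPa
0.5·γ·B·N_γ·s_γ = 0.5 × 17.4 × 3.5 × 21.3 × 0.93 = 603.18 kPa
q_ult = 992.71 + 603.18 = 1595.9 kPa.

q_ult ≈ 1600 kPa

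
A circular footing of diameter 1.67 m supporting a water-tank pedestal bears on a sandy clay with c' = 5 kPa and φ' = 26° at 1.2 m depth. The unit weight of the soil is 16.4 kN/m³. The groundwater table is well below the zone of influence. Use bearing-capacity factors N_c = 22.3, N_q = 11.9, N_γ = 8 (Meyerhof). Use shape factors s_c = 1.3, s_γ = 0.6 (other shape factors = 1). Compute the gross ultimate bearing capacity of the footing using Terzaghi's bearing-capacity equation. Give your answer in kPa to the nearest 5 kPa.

Overburden at base level: q = 16.4 × 1.2 = 19.68 kPa.
Cohesion term c·N_c·s_c = 5 × 22.3 × 1.3 = 144.95 kPa; surcharge term q·N_q = 19.68 × 11.9 = 234.19 kPa; self-weight term 0.5·γ·B·N_γ·s_γ = 0.5 × 16.4 × 1.67 × 8 × 0.6 = 65.731 kPa.
q_ult = 144.95 + 234.19 + 65.731 = 444.87 kPa.

q_ult ≈ 445 kPa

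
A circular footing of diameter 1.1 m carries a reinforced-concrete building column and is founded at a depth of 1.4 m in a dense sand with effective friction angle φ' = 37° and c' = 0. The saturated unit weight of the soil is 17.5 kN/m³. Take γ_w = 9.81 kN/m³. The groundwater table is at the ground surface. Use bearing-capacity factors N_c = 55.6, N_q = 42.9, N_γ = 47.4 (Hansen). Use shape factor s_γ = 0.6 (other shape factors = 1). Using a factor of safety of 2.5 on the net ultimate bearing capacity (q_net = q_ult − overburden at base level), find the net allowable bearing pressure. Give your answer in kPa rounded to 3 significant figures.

Water table at ground surface, so effective unit weight γ' = 17.5 − 9.81 = 7.69 kN/m³ is used throughout; overburden q = 7.69 × 1.4 = 10.766 kPa; the same γ' applies in the ½γBN_γ term.
Surcharge term q·N_q = 10.766 × 42.9 = 461.86 kPa; self-weight term 0.5·γ·B·N_γ·s_γ = 0.5 × 7.69 × 1.1 × 47.4 × 0.6 = 120.29 kPa.
q_ult = 461.86 + 120.29 = 582.15 kPa.
q_net = 582.15 − 10.766 = 571.38 kPa.
q_all(net) = 571.38 / 2.5 = 228.55 kPa.

q_all(net) ≈ 229 kPa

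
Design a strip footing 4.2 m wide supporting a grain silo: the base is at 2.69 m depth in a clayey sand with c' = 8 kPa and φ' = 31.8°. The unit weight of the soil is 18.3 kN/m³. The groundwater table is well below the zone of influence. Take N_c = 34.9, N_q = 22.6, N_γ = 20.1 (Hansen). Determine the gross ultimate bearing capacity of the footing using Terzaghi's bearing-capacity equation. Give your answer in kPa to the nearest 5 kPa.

q_ult ≈ 2165 kPa

q = γ·D_f = 18.3 × 2.69 = 49.227 kPa.
c·N_c = 8 × 34.9 = 279.2 kPa
q·N_q = 49.227 × 22.6 = 1112.5 kPa
0.5·γ·B·N_γ = 0.5 × 18.3 × 4.2 × 20.1 = 772.44 kPa
q_ult = 279.2 + 1112.5 + 772.44 = 2164.2 kPa.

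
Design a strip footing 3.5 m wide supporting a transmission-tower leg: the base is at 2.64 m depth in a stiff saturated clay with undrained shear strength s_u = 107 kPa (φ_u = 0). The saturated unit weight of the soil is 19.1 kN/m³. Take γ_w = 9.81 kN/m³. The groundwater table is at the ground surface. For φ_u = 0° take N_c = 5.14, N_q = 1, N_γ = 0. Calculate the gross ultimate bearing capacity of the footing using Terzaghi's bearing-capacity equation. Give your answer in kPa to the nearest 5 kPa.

q_ult ≈ 575 kPa

With the water table at the surface the whole profile is submerged: γ' = 19.1 − 9.81 = 9.29 kN/m³, so q = γ'·D_f = 24.526 kPa.
q_ult = c·N_c + q·N_q
     = 107 × 5.14 + 24.526 × 1
     = 549.98 + 24.526 = 574.51 kPa.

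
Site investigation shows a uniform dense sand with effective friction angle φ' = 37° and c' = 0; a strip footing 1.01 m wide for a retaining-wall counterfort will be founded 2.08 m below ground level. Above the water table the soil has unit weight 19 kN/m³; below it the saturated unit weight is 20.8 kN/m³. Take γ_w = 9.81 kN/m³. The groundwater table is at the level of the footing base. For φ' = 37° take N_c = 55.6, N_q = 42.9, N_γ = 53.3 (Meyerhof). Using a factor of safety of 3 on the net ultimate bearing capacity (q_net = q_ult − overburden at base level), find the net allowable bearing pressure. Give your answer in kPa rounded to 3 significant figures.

Overburden at base level: q = 19 × 2.08 = 39.52 kPa.
Below the base the soil is submerged, so the ½γBN_γ term uses γ' = 20.8 − 9.81 = 10.99 kN/m³.
Surcharge term q·N_q = 39.52 × 42.9 = 1695.4 kPa; self-weight term 0.5·γ·B·N_γ = 0.5 × 10.99 × 1.01 × 53.3 = 295.81 kPa.
q_ult = 1695.4 + 295.81 = 1991.2 kPa.
q_net = 1991.2 − 39.52 = 1951.7 kPa.
q_all(net) = 1951.7 / 3 = 650.57 kPa.

q_all(net) ≈ 651 kPa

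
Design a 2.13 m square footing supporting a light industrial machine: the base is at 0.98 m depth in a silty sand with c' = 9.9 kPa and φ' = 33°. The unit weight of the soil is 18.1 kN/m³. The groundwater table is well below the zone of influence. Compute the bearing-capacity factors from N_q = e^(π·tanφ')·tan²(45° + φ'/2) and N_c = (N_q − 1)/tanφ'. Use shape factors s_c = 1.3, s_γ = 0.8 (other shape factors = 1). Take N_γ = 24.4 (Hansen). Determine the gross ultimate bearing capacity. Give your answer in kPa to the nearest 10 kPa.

tan33° = 0.6494, so N_q = e^(π×0.6494)·tan²(61.5°) = 7.692 × 3.392 = 26.09.
N_c = (26.09 − 1)/tan33° = 38.64.
Overburden at base level: q = 18.1 × 0.98 = 17.738 kPa.
Cohesion term c·N_c·s_c = 9.9 × 38.638 × 1.3 = 497.28 kPa; surcharge term q·N_q = 17.738 × 26.092 = 462.82 kPa; self-weight term 0.5·γ·B·N_γ·s_γ = 0.5 × 18.1 × 2.13 × 24.4 × 0.8 = 376.28 kPa.
q_ult = 497.28 + 462.82 + 376.28 = 1336.4 kPa.

q_ult ≈ 1340 kPa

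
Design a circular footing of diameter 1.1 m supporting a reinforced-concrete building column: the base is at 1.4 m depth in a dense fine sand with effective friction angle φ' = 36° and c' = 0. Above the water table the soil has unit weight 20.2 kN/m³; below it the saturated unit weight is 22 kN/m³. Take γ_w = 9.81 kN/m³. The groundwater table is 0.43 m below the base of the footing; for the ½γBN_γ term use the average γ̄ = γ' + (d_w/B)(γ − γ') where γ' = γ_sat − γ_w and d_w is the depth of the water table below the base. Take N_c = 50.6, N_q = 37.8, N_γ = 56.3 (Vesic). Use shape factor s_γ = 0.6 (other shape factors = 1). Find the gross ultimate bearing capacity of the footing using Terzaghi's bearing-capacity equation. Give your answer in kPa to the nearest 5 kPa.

Overburden at base level: q = 20.2 × 1.4 = 28.28 kPa.
The water table is 0.43 m below the base (< B = 1.1 m), so the ½γBN_γ term uses γ̄ = γ' + (d_w/B)(γ − γ') = 12.19 + (0.43/1.1)(20.2 − 12.19) = 15.321 kN/m³.
Surcharge term q·N_q = 28.28 × 37.8 = 1069 kPa; self-weight term 0.5·γ·B·N_γ·s_γ = 0.5 × 15.321 × 1.1 × 56.3 × 0.6 = 284.65 kPa.
q_ult = 1069 + 284.65 = 1353.6 kPa.

q_ult ≈ 1355 kPa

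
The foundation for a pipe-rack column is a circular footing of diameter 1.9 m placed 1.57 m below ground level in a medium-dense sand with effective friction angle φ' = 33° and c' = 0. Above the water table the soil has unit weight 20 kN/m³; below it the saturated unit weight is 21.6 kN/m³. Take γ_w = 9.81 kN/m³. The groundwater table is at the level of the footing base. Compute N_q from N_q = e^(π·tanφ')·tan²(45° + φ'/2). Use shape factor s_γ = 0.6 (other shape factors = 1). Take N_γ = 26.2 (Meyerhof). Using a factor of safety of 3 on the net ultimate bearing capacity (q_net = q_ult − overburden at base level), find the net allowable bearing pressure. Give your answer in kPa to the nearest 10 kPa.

q_all(net) ≈ 320 kPa

N_q = e^(π·tan33°)·tan²(61.5°) = 26.09.
Effective surcharge at the founding depth q = γ·D_f = 20 × 1.57 = 31.4 kPa.
The water table coincides with the base, so in the self-weight term γ → γ' = 11.79 kN/m³.
q_ult = q·N_q + 0.5·γ·B·N_γ·s_γ
     = 31.4 × 26.092 + 0.5 × 11.79 × 1.9 × 26.2 × 0.6
     = 819.29 + 176.07 = 995.36 kPa.
q_net = 995.36 − 31.4 = 963.96 kPa.
q_all(net) = 963.96 / 3 = 321.32 kPa.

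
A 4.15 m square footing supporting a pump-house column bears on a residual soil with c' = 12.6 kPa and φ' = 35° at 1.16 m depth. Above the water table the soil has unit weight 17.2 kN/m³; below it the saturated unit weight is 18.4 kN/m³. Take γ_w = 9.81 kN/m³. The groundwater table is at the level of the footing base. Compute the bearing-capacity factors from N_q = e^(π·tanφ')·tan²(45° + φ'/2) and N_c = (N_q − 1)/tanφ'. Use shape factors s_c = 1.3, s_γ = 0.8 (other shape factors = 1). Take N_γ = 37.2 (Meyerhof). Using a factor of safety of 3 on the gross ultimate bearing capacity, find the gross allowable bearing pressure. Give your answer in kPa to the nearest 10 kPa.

N_q = e^(π·tan35°)·tan²(62.5°) = 33.3; N_c = (N_q − 1)/tanφ' = 46.12.
q = γ·D_f = 17.2 × 1.16 = 19.952 kPa.
For the ½γBN_γ term take γ' = 18.4 − 9.81 = 8.59 kN/m³ (soil below base is submerged).
c·N_c·s_c = 12.6 × 46.124 × 1.3 = 755.5 kPa
q·N_q = 19.952 × 33.296 = 664.32 kPa
0.5·γ·B·N_γ·s_γ = 0.5 × 8.59 × 4.15 × 37.2 × 0.8 = 530.45 kPa
q_ult = 755.5 + 664.32 + 530.45 = 1950.3 kPa.
q_all = 1950.3 / 3 = 650.09 kPa.

q_all ≈ 650 kPa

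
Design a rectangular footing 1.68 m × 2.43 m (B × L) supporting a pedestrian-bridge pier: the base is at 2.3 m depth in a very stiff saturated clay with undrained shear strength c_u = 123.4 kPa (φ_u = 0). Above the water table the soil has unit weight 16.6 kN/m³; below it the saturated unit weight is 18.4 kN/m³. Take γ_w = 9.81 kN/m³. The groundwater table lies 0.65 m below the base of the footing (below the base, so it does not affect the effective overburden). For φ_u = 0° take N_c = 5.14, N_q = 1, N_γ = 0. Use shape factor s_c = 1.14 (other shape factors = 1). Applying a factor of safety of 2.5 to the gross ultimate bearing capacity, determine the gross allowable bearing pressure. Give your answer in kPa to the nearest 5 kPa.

q_all ≈ 305 kPa

q = γ·D_f = 16.6 × 2.3 = 38.18 kPa.
c·N_c·s_c = 123.4 × 5.14 × 1.14 = 723.07 kPa
q·N_q = 38.18 × 1 = 38.18 kPa
q_ult = 723.07 + 38.18 = 761.25 kPa.
q_all = q_ult / FS = 761.25 / 2.5 = 304.5 kPa.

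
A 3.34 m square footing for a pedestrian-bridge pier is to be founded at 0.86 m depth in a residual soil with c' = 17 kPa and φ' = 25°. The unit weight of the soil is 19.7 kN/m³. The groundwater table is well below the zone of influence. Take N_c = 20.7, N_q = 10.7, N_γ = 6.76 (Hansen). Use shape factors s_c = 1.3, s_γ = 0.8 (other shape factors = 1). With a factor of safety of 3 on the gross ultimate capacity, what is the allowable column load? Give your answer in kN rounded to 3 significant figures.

P_all ≈ 3040 kN

q = γ·D_f = 19.7 × 0.86 = 16.942 kPa.
c·N_c·s_c = 17 × 20.7 × 1.3 = 457.47 kPa
q·N_q = 16.942 × 10.7 = 181.28 kPa
0.5·γ·B·N_γ·s_γ = 0.5 × 19.7 × 3.34 × 6.76 × 0.8 = 177.92 kPa
q_ult = 457.47 + 181.28 + 177.92 = 816.67 kPa.
Gross allowable pressure q_all = 816.67 / 3 = 272.22 kPa.
Footing area = 11.1556 m², so allowable column load = 272.22 × 11.1556 = 3036.8 kN.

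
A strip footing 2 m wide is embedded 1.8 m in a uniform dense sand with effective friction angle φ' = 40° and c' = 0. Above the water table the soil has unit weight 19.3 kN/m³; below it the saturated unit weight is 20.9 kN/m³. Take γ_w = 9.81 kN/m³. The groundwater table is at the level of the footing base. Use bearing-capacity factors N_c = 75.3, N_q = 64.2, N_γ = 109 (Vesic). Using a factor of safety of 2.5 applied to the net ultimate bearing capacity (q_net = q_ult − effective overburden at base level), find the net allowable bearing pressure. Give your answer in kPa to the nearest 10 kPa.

q_all(net) ≈ 1360 kPa

Effective surcharge at the founding depth q = γ·D_f = 19.3 × 1.8 = 34.74 kPa.
The water table coincides with the base, so in the self-weight term γ → γ' = 11.09 kN/m³.
q_ult = q·N_q + 0.5·γ·B·N_γ
     = 34.74 × 64.2 + 0.5 × 11.09 × 2 × 109
     = 2230.3 + 1208.8 = 3439.1 kPa.
Net ultimate: q_net = 3439.1 − 34.74 = 3404.4 kPa.
q_all(net) = 3404.4 / 2.5 = 1361.8 kPa.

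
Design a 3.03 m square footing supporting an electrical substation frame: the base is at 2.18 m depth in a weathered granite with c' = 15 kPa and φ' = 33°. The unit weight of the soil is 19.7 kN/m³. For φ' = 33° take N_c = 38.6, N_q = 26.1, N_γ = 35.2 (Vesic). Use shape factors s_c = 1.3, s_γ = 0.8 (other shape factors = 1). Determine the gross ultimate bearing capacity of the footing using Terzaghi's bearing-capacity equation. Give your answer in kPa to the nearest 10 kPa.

q_ult ≈ 2710 kPa

Overburden at base level: q = 19.7 × 2.18 = 42.946 kPa.
Cohesion term c·N_c·s_c = 15 × 38.6 × 1.3 = 752.7 kPa; surcharge term q·N_q = 42.946 × 26.1 = 1120.9 kPa; self-weight term 0.5·γ·B·N_γ·s_γ = 0.5 × 19.7 × 3.03 × 35.2 × 0.8 = 840.45 kPa.
q_ult = 752.7 + 1120.9 + 840.45 = 2714 kPa.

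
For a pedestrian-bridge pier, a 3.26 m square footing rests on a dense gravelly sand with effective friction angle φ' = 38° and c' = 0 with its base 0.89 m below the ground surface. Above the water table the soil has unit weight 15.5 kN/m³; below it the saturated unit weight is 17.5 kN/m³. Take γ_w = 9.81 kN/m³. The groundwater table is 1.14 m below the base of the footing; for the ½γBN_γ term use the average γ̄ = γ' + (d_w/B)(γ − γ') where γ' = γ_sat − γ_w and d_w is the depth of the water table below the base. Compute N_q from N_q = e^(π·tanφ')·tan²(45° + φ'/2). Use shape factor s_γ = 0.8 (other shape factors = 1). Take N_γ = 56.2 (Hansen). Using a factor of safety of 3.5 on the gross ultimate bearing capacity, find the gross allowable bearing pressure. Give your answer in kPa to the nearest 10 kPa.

q_all ≈ 410 kPa

N_q = e^(π·tan38°)·tan²(64°) = 48.93.
q = γ·D_f = 15.5 × 0.89 = 13.795 kPa.
γ' = 7.69 kN/m³; averaging over the depth B below the base, γ̄ = γ' + (d_w/B)(γ − γ') = 10.421 kN/m³.
q·N_q = 13.795 × 48.933 = 675.03 kPa
0.5·γ·B·N_γ·s_γ = 0.5 × 10.421 × 3.26 × 56.2 × 0.8 = 763.71 kPa
q_ult = 675.03 + 763.71 = 1438.7 kPa.
q_all = 1438.7 / 3.5 = 411.07 kPa.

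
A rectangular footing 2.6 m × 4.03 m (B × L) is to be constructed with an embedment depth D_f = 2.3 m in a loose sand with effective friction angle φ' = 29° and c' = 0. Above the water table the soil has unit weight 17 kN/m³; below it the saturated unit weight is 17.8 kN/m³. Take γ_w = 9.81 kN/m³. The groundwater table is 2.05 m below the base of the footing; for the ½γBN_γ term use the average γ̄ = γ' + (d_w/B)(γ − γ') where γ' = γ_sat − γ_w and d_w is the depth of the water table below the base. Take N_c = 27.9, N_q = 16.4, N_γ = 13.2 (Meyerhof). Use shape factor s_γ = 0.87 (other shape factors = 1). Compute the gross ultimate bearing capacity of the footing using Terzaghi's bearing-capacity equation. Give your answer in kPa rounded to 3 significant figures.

q_ult ≈ 867 kPa

Overburden at base level: q = 17 × 2.3 = 39.1 kPa.
The water table is 2.05 m below the base (< B = 2.6 m), so the ½γBN_γ term uses γ̄ = γ' + (d_w/B)(γ − γ') = 7.99 + (2.05/2.6)(17 − 7.99) = 15.094 kN/m³.
Surcharge term q·N_q = 39.1 × 16.4 = 641.24 kPa; self-weight term 0.5·γ·B·N_γ·s_γ = 0.5 × 15.094 × 2.6 × 13.2 × 0.87 = 225.34 kPa.
q_ult = 641.24 + 225.34 = 866.58 kPa.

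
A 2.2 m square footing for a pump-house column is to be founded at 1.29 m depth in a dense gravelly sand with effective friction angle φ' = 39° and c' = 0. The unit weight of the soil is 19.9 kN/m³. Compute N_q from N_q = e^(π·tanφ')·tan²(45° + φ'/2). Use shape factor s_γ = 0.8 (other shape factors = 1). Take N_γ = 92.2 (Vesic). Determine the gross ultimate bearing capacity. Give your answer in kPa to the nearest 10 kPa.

tan39° = 0.8098, so N_q = e^(π×0.8098)·tan²(64.5°) = 12.731 × 4.395 = 55.96.
Overburden at base level: q = 19.9 × 1.29 = 25.671 kPa.
Surcharge term q·N_q = 25.671 × 55.957 = 1436.5 kPa; self-weight term 0.5·γ·B·N_γ·s_γ = 0.5 × 19.9 × 2.2 × 92.2 × 0.8 = 1614.6 kPa.
q_ult = 1436.5 + 1614.6 = 3051.1 kPa.

q_ult ≈ 3050 kPa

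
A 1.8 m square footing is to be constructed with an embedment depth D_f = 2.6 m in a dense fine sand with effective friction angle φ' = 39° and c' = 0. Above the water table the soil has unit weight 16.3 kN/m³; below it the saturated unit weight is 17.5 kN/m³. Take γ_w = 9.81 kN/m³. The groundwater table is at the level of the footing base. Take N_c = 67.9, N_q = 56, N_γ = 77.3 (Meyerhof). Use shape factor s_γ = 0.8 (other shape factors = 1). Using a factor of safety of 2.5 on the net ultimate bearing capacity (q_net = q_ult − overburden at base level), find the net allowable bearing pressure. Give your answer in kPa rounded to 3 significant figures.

q_all(net) ≈ 1100 kPa

Overburden at base level: q = 16.3 × 2.6 = 42.38 kPa.
Below the base the soil is submerged, so the ½γBN_γ term uses γ' = 17.5 − 9.81 = 7.69 kN/m³.
Surcharge term q·N_q = 42.38 × 56 = 2373.3 kPa; self-weight term 0.5·γ·B·N_γ·s_γ = 0.5 × 7.69 × 1.8 × 77.3 × 0.8 = 427.99 kPa.
q_ult = 2373.3 + 427.99 = 2801.3 kPa.
q_net = 2801.3 − 42.38 = 2758.9 kPa.
q_all(net) = 2758.9 / 2.5 = 1103.6 kPa.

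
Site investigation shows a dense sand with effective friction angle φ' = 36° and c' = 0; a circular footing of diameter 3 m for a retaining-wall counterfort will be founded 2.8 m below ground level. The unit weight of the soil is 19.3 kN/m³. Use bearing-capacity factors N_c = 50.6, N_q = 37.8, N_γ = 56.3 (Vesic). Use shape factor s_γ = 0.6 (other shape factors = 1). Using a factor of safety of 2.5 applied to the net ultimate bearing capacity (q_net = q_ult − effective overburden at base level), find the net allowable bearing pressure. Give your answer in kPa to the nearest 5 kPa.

Overburden at base level: q = 19.3 × 2.8 = 54.04 kPa.
Surcharge term q·N_q = 54.04 × 37.8 = 2042.7 kPa; self-weight term 0.5·γ·B·N_γ·s_γ = 0.5 × 19.3 × 3 × 56.3 × 0.6 = 977.93 kPa.
q_ult = 2042.7 + 977.93 = 3020.6 kPa.
Net ultimate: q_net = 3020.6 − 54.04 = 2966.6 kPa.
q_all(net) = 2966.6 / 2.5 = 1186.6 kPa.

q_all(net) ≈ 1185 kPa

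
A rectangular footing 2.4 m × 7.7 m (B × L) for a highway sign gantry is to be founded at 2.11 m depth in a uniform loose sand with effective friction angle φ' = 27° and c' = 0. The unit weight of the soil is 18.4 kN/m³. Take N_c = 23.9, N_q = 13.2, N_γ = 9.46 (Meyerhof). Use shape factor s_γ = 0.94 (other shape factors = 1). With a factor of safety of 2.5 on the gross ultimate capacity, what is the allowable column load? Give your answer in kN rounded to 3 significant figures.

P_all ≈ 5240 kN

Effective surcharge at the founding depth q = γ·D_f = 18.4 × 2.11 = 38.824 kPa.
q_ult = q·N_q + 0.5·γ·B·N_γ·s_γ
     = 38.824 × 13.2 + 0.5 × 18.4 × 2.4 × 9.46 × 0.94
     = 512.48 + 196.34 = 708.82 kPa.
Gross allowable pressure q_all = 708.82 / 2.5 = 283.53 kPa.
Footing area = 18.48 m², so allowable column load = 283.53 × 18.48 = 5239.6 kN.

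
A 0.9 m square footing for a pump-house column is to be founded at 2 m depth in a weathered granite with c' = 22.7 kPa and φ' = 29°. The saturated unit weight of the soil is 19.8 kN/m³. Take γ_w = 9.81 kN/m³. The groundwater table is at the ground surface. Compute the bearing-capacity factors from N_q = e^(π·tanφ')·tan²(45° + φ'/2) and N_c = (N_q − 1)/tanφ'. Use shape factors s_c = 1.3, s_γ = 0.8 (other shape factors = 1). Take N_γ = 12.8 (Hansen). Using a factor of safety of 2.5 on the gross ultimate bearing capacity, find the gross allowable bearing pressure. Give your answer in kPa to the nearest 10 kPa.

N_q = e^(π·tan29°)·tan²(59.5°) = 16.44; N_c = (N_q − 1)/tanφ' = 27.86.
γ' = 19.8 − 9.81 = 9.99 kN/m³ (submerged throughout). q = 9.99 × 2 = 19.98 kPa; the same γ' applies in the ½γBN_γ term.
c·N_c·s_c = 22.7 × 27.86 × 1.3 = 822.16 kPa
q·N_q = 19.98 × 16.443 = 328.54 kPa
0.5·γ·B·N_γ·s_γ = 0.5 × 9.99 × 0.9 × 12.8 × 0.8 = 46.034 kPa
q_ult = 822.16 + 328.54 + 46.034 = 1196.7 kPa.
q_all = 1196.7 / 2.5 = 478.69 kPa.

q_all ≈ 480 kPa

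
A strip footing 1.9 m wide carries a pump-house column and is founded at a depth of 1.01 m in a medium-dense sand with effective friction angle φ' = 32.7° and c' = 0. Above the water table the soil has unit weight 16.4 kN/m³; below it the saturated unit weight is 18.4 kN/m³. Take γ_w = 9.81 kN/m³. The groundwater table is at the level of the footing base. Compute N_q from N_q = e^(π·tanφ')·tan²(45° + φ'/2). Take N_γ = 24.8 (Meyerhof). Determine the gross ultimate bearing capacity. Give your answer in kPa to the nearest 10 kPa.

tan32.7° = 0.642, so N_q = e^(π×0.642)·tan²(61.35°) = 7.515 × 3.35 = 25.18.
Overburden at base level: q = 16.4 × 1.01 = 16.564 kPa.
Below the base the soil is submerged, so the ½γBN_γ term uses γ' = 18.4 − 9.81 = 8.59 kN/m³.
Surcharge term q·N_q = 16.564 × 25.175 = 417 kPa; self-weight term 0.5·γ·B·N_γ = 0.5 × 8.59 × 1.9 × 24.8 = 202.38 kPa.
q_ult = 417 + 202.38 = 619.38 kPa.

q_ult ≈ 620 kPa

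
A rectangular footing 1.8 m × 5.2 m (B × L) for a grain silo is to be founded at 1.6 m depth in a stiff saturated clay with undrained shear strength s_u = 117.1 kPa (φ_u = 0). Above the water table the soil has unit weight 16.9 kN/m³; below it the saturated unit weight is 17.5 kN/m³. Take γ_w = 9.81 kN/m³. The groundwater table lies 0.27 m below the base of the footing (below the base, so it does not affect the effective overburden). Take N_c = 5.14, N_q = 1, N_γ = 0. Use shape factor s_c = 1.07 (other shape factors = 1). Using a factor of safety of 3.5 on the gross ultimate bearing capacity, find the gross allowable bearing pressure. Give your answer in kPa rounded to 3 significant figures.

q_all ≈ 192 kPa

Overburden at base level: q = 16.9 × 1.6 = 27.04 kPa.
Cohesion term c·N_c·s_c = 117.1 × 5.14 × 1.07 = 644.03 kPa; surcharge term q·N_q = 27.04 × 1 = 27.04 kPa.
q_ult = 644.03 + 27.04 = 671.07 kPa.
q_all = 671.07 / 3.5 = 191.73 kPa.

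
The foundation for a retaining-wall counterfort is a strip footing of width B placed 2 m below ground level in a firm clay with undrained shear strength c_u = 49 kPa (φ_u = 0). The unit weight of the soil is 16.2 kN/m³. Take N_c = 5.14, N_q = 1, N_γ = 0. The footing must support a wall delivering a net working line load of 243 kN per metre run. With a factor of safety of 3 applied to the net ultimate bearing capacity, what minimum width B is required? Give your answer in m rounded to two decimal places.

q = γ·D_f = 16.2 × 2 = 32.4 kPa.
c·N_c = 49 × 5.14 = 251.86 kPa
q·N_q = 32.4 × 1 = 32.4 kPa
q_ult = 251.86 + 32.4 = 284.26 kPa.
For φ = 0 the ½γBN_γ term vanishes, so q_ult is independent of B. q_net = 284.26 − 32.4 = 251.86 kPa; q_all(net) = 251.86/3 = 83.953 kPa.
Required width B = w / q_all(net) = 243 / 83.953 = 2.894 m.

B = 2.89 m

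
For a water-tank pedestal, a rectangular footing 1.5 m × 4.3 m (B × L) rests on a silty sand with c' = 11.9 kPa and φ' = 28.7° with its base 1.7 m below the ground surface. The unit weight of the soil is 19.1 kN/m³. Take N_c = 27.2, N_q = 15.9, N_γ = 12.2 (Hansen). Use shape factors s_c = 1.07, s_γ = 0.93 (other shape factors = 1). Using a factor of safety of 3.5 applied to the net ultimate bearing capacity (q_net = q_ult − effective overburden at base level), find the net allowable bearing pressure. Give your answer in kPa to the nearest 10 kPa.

Effective surcharge at the founding depth q = γ·D_f = 19.1 × 1.7 = 32.47 kPa.
q_ult = c·N_c·s_c + q·N_q + 0.5·γ·B·N_γ·s_γ
     = 11.9 × 27.2 × 1.07 + 32.47 × 15.9 + 0.5 × 19.1 × 1.5 × 12.2 × 0.93
     = 346.34 + 516.27 + 162.53 = 1025.1 kPa.
Net ultimate: q_net = 1025.1 − 32.47 = 992.67 kPa.
q_all(net) = 992.67 / 3.5 = 283.62 kPa.

q_all(net) ≈ 280 kPa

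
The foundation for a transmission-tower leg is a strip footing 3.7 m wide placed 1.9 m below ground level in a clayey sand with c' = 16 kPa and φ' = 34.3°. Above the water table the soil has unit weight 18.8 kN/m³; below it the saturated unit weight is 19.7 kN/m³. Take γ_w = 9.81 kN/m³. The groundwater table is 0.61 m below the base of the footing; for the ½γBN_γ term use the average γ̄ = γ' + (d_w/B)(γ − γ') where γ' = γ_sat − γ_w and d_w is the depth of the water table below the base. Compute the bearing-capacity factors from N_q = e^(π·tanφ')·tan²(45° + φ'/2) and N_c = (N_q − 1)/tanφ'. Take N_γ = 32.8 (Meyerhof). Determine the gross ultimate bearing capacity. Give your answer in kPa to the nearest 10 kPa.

tan34.3° = 0.6822, so N_q = e^(π×0.6822)·tan²(62.15°) = 8.525 × 3.582 = 30.54.
N_c = (30.54 − 1)/tan34.3° = 43.3.
Overburden at base level: q = 18.8 × 1.9 = 35.72 kPa.
The water table is 0.61 m below the base (< B = 3.7 m), so the ½γBN_γ term uses γ̄ = γ' + (d_w/B)(γ − γ') = 9.89 + (0.61/3.7)(18.8 − 9.89) = 11.359 kN/m³.
Cohesion term c·N_c = 16 × 43.303 = 692.85 kPa; surcharge term q·N_q = 35.72 × 30.539 = 1090.9 kPa; self-weight term 0.5·γ·B·N_γ = 0.5 × 11.359 × 3.7 × 32.8 = 689.26 kPa.
q_ult = 692.85 + 1090.9 + 689.26 = 2473 kPa.

q_ult ≈ 2470 kPa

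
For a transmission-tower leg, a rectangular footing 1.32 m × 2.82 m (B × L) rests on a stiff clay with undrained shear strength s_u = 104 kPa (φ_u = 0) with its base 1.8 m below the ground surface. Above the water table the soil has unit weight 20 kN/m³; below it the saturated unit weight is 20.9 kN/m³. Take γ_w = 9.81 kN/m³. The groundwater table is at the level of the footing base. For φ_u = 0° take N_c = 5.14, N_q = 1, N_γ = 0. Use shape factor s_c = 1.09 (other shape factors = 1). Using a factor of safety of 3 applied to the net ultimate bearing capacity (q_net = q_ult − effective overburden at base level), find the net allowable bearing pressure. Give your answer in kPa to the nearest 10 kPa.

q_all(net) ≈ 190 kPa

Effective surcharge at the founding depth q = γ·D_f = 20 × 1.8 = 36 kPa.
q_ult = c·N_c·s_c + q·N_q
     = 104 × 5.14 × 1.09 + 36 × 1
     = 582.67 + 36 = 618.67 kPa.
Net ultimate: q_net = 618.67 − 36 = 582.67 kPa.
q_all(net) = 582.67 / 3 = 194.22 kPa.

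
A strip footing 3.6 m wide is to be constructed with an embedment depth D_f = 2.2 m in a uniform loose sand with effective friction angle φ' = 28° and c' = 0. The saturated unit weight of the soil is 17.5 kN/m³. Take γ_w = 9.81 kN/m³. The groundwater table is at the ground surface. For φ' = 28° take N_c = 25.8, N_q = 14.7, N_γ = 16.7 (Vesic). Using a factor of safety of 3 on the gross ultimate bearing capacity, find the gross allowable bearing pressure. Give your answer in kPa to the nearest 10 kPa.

Water table at ground surface, so effective unit weight γ' = 17.5 − 9.81 = 7.69 kN/m³ is used throughout; overburden q = 7.69 × 2.2 = 16.918 kPa; the same γ' applies in the ½γBN_γ term.
Surcharge term q·N_q = 16.918 × 14.7 = 248.69 kPa; self-weight term 0.5·γ·B·N_γ = 0.5 × 7.69 × 3.6 × 16.7 = 231.16 kPa.
q_ult = 248.69 + 231.16 = 479.86 kPa.
q_all = 479.86 / 3 = 159.95 kPa.

q_all ≈ 160 kPa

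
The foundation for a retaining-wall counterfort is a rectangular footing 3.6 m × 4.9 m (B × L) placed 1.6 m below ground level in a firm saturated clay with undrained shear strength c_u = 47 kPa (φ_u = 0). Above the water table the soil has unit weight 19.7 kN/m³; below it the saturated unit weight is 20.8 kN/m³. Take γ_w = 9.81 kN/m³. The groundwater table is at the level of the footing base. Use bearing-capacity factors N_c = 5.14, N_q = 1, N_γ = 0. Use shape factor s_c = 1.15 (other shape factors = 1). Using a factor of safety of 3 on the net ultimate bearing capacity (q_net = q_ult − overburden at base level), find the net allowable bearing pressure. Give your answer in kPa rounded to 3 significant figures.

q_all(net) ≈ 92.6 kPa

Effective surcharge at the founding depth q = γ·D_f = 19.7 × 1.6 = 31.52 kPa.
q_ult = c·N_c·s_c + q·N_q
     = 47 × 5.14 × 1.15 + 31.52 × 1
     = 277.82 + 31.52 = 309.34 kPa.
q_net = 309.34 − 31.52 = 277.82 kPa.
q_all(net) = 277.82 / 3 = 92.606 kPa.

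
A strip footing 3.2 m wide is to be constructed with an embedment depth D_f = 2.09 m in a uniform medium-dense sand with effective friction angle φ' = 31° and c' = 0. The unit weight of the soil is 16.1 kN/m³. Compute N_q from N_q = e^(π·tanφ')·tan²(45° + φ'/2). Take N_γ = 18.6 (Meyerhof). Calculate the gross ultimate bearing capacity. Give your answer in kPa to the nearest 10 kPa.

tan31° = 0.6009, so N_q = e^(π×0.6009)·tan²(60.5°) = 6.604 × 3.124 = 20.63.
q = γ·D_f = 16.1 × 2.09 = 33.649 kPa.
q·N_q = 33.649 × 20.631 = 694.21 kPa
0.5·γ·B·N_γ = 0.5 × 16.1 × 3.2 × 18.6 = 479.14 kPa
q_ult = 694.21 + 479.14 = 1173.3 kPa.

q_ult ≈ 1170 kPa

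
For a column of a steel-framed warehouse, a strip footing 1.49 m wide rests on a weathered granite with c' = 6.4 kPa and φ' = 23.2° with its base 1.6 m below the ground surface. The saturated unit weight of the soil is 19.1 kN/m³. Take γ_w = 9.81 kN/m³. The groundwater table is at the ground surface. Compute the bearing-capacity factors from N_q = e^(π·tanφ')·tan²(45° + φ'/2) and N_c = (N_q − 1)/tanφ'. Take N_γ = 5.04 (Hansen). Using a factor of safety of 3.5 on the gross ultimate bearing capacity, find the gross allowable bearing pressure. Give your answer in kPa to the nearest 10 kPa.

q_all ≈ 80 kPa

N_q = e^(π·tan23.2°)·tan²(56.6°) = 8.84; N_c = (N_q − 1)/tanφ' = 18.29.
With the water table at the surface the whole profile is submerged: γ' = 19.1 − 9.81 = 9.29 kN/m³, so q = γ'·D_f = 14.864 kPa; the same γ' applies in the ½γBN_γ term.
q_ult = c·N_c + q·N_q + 0.5·γ·B·N_γ
     = 6.4 × 18.294 + 14.864 × 8.841 + 0.5 × 9.29 × 1.49 × 5.04
     = 117.08 + 131.41 + 34.882 = 283.38 kPa.
q_all = 283.38 / 3.5 = 80.966 kPa.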